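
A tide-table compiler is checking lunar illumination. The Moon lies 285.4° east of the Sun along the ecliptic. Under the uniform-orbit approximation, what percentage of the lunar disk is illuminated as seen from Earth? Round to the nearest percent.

cos 285.4° = 0.266, so f = (1 − 0.266)/2 = 0.367, i.e. 37%.

37%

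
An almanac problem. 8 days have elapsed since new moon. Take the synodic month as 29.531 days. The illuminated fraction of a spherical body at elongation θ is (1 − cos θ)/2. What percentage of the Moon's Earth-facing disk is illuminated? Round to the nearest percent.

57%

Elongation θ = 360° × 8/29.531 ≈ 97.5°.
Illuminated fraction = (1 − cos 97.5°)/2 = (1 − (-0.131))/2 ≈ 0.565, so 57%.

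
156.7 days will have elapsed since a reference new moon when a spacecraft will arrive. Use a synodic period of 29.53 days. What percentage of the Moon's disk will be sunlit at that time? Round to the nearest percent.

156.7/29.53 = 5.306 lunations, so 5 complete cycles and 9.05 d into the next.
Phase angle: θ = 360°·(9.05 d)/(29.53 d) = 110.3°.
Illuminated fraction = (1 − cos 110.3°)/2 = (1 − (-0.347))/2 ≈ 0.674, so 67%.

67%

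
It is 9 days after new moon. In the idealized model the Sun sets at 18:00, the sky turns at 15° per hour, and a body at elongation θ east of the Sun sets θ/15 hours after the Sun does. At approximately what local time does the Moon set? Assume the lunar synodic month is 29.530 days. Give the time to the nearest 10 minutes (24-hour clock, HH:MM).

The Moon has covered 9/29.530 of its cycle, so θ ≈ 360° × 9/29.530 = 109.7°.
The Moon trails the Sun by θ/15 = 109.7/15 ≈ 7.31 hours.
18:00 + 7.315 h ≈ 01:19 → 01:20 to the nearest ten minutes.

01:20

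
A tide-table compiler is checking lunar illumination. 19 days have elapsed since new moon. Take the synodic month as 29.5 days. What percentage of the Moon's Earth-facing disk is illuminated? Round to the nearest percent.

Elongation θ = 360° × 19/29.5 ≈ 231.9°.
With cos θ = (-0.618), the lit fraction is (1 − (-0.618))/2 ≈ 0.809, so 81%.

81%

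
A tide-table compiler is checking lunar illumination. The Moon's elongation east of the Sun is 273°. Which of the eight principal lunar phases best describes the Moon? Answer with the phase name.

last quarter

273° lies in the last quarter sector of the 8-phase cycle.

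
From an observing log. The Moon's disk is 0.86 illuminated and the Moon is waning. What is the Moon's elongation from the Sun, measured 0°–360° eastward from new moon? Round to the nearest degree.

From f = (1 − cos θ)/2: cos θ = 1 − 2×0.86 = -0.720; arccos → 136.1°.
Since the Moon is past full (waning), take the reflex angle: θ = 360° − 136.1° = 223.9°.

224°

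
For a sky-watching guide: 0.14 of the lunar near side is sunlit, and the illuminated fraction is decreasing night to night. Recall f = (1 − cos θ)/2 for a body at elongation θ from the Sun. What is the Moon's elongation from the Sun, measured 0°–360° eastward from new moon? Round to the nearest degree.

316°

From f = (1 − cos θ)/2: cos θ = 1 − 2×0.14 = 0.720; arccos → 43.9°.
A waning Moon lies in 180°–360°, so θ = 360° − 43.9° = 316.1°.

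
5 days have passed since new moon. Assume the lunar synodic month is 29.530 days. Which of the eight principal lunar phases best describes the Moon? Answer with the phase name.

waxing crescent

θ ≈ 360° × 5/29.530 = 61°, which falls in the waxing crescent sector.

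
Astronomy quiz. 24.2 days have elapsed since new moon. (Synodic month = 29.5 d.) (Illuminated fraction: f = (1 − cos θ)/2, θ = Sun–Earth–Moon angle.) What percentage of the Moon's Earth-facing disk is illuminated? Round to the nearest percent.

Elongation θ = 360° × 24.2/29.5 ≈ 295.3°.
With cos θ = 0.428, the lit fraction is (1 − 0.428)/2 ≈ 0.286, so 29%.

29%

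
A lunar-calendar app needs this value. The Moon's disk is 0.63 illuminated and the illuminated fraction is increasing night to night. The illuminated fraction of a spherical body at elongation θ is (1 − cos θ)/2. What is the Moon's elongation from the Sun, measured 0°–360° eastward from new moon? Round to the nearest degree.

105°

From f = (1 − cos θ)/2: cos θ = 1 − 2×0.63 = -0.260; arccos → 105.1°.
Waxing ⇒ before full, so θ = 105.1°.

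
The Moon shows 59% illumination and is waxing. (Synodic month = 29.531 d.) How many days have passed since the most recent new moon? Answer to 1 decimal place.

8.2 days

From f = (1 − cos θ)/2: cos θ = 1 − 2×0.59 = -0.180; arccos → 100.4°.
Before full moon the principal value applies: θ = 100.4°.
That fraction of the synodic month is 100.4/360 × 29.531 d ≈ 8.23 d.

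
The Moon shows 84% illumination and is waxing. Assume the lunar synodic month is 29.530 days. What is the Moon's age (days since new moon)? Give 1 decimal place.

10.9 days

Invert f = (1 − cos θ)/2 to get cos θ = 1 − 2(0.84) = -0.680, hence θ₀ = arccos -0.680 = 132.8°.
Before full moon the principal value applies: θ = 132.8°.
Age = 29.530 × 132.8°/360° ≈ 10.90 days.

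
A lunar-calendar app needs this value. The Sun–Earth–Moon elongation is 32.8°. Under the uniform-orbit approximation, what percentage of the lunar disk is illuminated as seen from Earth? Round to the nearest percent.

cos 32.8° = 0.841, so f = (1 − 0.841)/2 = 0.080, i.e. 8%.

8%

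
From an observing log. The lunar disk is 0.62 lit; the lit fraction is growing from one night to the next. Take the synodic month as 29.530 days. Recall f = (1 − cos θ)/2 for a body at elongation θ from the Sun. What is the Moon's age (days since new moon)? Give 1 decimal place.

8.5 days

Invert f = (1 − cos θ)/2 to get cos θ = 1 − 2(0.62) = -0.240, hence θ₀ = arccos -0.240 = 103.9°.
The Moon is waxing (0°–180°), so θ = 103.9° directly.
At 360°/29.530 d per day, 103.9° corresponds to 8.52 days.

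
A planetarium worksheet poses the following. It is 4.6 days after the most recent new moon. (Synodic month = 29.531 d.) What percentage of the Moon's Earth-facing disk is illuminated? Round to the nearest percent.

Elongation θ = 360° × 4.6/29.531 ≈ 56.1°.
cos 56.1° = 0.558, so f = (1 − 0.558)/2 = 0.221, so 22%.

22%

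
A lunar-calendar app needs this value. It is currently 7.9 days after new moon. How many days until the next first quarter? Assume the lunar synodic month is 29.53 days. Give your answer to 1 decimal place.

29.0 days

First quarter occurs at elongation 90°, i.e. at age 29.53 × 90/360 = 7.383 d.
This lunation's first quarter (7.383 d) has passed, so add one period: 36.913 − 7.9 = 29.013 days.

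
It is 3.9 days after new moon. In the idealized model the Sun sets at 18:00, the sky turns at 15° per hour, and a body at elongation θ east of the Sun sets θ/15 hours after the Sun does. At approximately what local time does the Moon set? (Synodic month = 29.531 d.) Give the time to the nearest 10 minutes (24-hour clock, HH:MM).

21:10

Phase angle: θ = 360°·(3.9 d)/(29.531 d) = 47.5°.
The Moon trails the Sun by θ/15 = 47.5/15 ≈ 3.17 hours.
18:00 + 3.170 h ≈ 21:10 → 21:10 to the nearest ten minutes.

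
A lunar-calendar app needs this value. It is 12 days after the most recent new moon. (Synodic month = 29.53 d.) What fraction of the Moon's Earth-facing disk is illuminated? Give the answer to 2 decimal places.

0.92

The Moon has covered 12/29.53 of its cycle, so θ ≈ 360° × 12/29.53 = 146.3°.
Illuminated fraction = (1 − cos 146.3°)/2 = (1 − (-0.832))/2 ≈ 0.916.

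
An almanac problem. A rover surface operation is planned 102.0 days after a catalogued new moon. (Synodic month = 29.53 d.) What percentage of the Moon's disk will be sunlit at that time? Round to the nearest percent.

102.0/29.53 = 3.454 lunations, so 3 complete cycles and 13.41 d into the next.
Elongation θ = 360° × 13.41/29.53 ≈ 163.5°.
With cos θ = (-0.959), the lit fraction is (1 − (-0.959))/2 ≈ 0.979, so 98%.

98%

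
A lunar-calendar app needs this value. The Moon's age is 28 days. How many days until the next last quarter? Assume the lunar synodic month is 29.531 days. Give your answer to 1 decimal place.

23.7 days

Last quarter is 0.75 of the way through the cycle: age 0.75 × 29.531 = 22.148 d.
Already past this cycle's last quarter; the next is at 22.148 + 29.531 = 51.679 d, so 51.679 − 28 = 23.679 days.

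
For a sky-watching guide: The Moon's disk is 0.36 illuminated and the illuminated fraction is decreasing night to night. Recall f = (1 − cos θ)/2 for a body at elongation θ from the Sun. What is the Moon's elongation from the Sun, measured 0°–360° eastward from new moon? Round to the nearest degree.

cos θ = 1 − 2f = 0.280, giving a principal value of 73.7°.
Waning ⇒ past full, so θ = 360° − 73.7° = 286.3°.

286°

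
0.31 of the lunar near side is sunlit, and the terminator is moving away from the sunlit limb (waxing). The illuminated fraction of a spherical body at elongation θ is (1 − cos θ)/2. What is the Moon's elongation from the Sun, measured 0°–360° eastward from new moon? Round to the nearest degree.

From f = (1 − cos θ)/2: cos θ = 1 − 2×0.31 = 0.380; arccos → 67.7°.
Before full moon the principal value applies: θ = 67.7°.

68°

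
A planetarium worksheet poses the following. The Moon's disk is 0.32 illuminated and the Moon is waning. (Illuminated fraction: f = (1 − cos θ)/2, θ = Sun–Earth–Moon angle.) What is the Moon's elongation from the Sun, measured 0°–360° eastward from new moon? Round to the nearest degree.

From f = (1 − cos θ)/2: cos θ = 1 − 2×0.32 = 0.360; arccos → 68.9°.
Since the Moon is past full (waning), take the reflex angle: θ = 360° − 68.9° = 291.1°.

291°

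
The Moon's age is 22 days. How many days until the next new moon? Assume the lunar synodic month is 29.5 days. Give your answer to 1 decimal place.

One full lunation from the last new moon is 29.5 d; remaining = 29.5 − 22 = 7.500 d.

7.5 days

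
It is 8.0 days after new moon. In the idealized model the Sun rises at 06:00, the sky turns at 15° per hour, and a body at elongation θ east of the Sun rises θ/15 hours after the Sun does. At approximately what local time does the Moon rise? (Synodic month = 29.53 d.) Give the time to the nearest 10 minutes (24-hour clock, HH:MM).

Phase angle: θ = 360°·(8.0 d)/(29.53 d) = 97.5°.
At 15° of sky rotation per hour, 97.5° corresponds to a 6.50 h lag.
06:00 + 6.502 h ≈ 12:30 → 12:30 to the nearest ten minutes.

12:30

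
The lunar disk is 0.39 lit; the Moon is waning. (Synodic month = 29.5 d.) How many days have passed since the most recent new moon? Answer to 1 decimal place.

23.2 days

From f = (1 − cos θ)/2: cos θ = 1 − 2×0.39 = 0.220; arccos → 77.3°.
Waning ⇒ past full, so θ = 360° − 77.3° = 282.7°.
That fraction of the synodic month is 282.7/360 × 29.5 d ≈ 23.17 d.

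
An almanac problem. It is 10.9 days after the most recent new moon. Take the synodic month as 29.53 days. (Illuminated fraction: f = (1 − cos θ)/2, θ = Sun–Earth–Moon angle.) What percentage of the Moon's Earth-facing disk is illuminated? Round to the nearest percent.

Elongation θ = 360° × 10.9/29.53 ≈ 132.9°.
cos 132.9° = (-0.680), so f = (1 − (-0.680))/2 = 0.840, so 84%.

84%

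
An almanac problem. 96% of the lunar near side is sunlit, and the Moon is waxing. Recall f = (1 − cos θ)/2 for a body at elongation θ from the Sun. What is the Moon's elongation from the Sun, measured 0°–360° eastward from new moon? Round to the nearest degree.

From f = (1 − cos θ)/2: cos θ = 1 − 2×0.96 = -0.920; arccos → 156.9°.
Waxing ⇒ before full, so θ = 156.9°.

157°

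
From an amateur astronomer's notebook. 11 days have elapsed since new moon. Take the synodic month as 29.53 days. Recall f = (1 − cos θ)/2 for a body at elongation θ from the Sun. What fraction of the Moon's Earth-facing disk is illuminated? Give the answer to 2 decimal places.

0.85

The Moon has covered 11/29.53 of its cycle, so θ ≈ 360° × 11/29.53 = 134.1°.
cos 134.1° = (-0.696), so f = (1 − (-0.696))/2 = 0.848.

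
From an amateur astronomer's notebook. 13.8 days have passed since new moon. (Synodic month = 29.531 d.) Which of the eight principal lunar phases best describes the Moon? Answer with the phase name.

θ ≈ 360° × 13.8/29.531 = 168°, which falls in the full moon sector.

full moon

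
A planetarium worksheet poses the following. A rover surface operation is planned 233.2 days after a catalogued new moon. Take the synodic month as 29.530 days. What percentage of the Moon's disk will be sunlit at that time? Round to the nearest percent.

233.2 d spans 7 complete synodic months (7 × 29.530 = 206.71 d) plus 26.49 d.
The Moon has covered 26.49/29.530 of its cycle, so θ ≈ 360° × 26.49/29.530 = 322.9°.
With cos θ = 0.798, the lit fraction is (1 − 0.798)/2 ≈ 0.101, so 10%.

10%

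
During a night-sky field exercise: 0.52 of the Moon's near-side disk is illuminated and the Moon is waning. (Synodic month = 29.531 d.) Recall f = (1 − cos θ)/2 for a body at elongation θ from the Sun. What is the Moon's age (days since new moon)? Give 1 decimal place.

cos θ = 1 − 2f = -0.040, giving a principal value of 92.3°.
Waning ⇒ past full, so θ = 360° − 92.3° = 267.7°.
Age = 29.531 × 267.7°/360° ≈ 21.96 days.

22.0 days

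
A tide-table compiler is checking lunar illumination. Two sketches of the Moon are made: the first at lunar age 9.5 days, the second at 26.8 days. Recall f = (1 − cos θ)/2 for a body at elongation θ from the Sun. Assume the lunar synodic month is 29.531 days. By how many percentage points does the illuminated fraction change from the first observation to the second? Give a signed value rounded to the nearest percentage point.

-64 pp

θ₁ = 360° × 9.5/29.531 = 115.8°, f₁ = (1 − cos θ₁)/2 = 0.718.
θ₂ = 360° × 26.8/29.531 = 326.7°, f₂ = (1 − cos θ₂)/2 = 0.082.
Change = f₂ − f₁ = -0.636 → -64 percentage points.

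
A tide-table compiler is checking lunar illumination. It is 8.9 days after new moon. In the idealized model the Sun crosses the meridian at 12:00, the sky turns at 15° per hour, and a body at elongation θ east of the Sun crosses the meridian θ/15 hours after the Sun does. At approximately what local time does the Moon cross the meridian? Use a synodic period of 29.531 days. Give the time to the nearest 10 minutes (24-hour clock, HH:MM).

19:10

Elongation θ = 360° × 8.9/29.531 ≈ 108.5°.
The Moon trails the Sun by θ/15 = 108.5/15 ≈ 7.23 hours.
12:00 + 7.233 h ≈ 19:14 → 19:10 to the nearest ten minutes.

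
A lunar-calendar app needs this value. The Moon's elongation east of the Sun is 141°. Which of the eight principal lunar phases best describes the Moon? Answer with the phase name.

waxing gibbous

141° lies in the waxing gibbous sector of the 8-phase cycle.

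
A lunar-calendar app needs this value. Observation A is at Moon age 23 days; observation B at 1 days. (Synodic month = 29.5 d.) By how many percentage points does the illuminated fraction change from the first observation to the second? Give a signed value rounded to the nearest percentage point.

θ₁ = 360° × 23/29.5 = 280.7°, f₁ = (1 − cos θ₁)/2 = 0.407.
θ₂ = 360° × 1/29.5 = 12.2°, f₂ = (1 − cos θ₂)/2 = 0.011.
Change = f₂ − f₁ = -0.396 → -40 percentage points.

-40 pp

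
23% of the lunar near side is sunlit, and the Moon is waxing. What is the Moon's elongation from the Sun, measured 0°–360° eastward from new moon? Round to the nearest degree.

Invert f = (1 − cos θ)/2 to get cos θ = 1 − 2(0.23) = 0.540, hence θ₀ = arccos 0.540 = 57.3°.
Waxing ⇒ before full, so θ = 57.3°.

57°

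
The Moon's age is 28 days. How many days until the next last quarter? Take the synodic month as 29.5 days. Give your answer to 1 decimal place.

Last quarter occurs at elongation 270°, i.e. at age 29.5 × 270/360 = 22.125 d.
This lunation's last quarter (22.125 d) has passed, so add one period: 51.625 − 28 = 23.625 days.

23.6 days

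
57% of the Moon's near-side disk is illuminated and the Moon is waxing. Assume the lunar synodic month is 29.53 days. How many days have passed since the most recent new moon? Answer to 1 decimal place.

From f = (1 − cos θ)/2: cos θ = 1 − 2×0.57 = -0.140; arccos → 98.0°.
The Moon is waxing (0°–180°), so θ = 98.0° directly.
That fraction of the synodic month is 98.0/360 × 29.53 d ≈ 8.04 d.

8.0 days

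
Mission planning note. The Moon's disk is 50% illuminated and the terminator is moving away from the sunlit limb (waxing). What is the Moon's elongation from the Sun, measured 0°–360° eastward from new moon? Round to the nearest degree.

90°

From f = (1 − cos θ)/2: cos θ = 1 − 2×0.50 = 0.000; arccos → 90.0°.
Waxing ⇒ before full, so θ = 90.0°.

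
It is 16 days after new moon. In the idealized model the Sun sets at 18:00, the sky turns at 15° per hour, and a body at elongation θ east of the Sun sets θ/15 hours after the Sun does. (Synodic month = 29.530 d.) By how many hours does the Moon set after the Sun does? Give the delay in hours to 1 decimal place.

Phase angle: θ = 360°·(16 d)/(29.530 d) = 195.1°.
The Moon trails the Sun by θ/15 = 195.1/15 ≈ 13.00 hours.
So the Moon sets 13.00 h after the Sun.

13.0 h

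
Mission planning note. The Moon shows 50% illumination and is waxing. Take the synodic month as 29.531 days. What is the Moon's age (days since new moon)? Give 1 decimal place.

From f = (1 − cos θ)/2: cos θ = 1 − 2×0.50 = 0.000; arccos → 90.0°.
Waxing ⇒ before full, so θ = 90.0°.
At 360°/29.531 d per day, 90.0° corresponds to 7.38 days.

7.4 days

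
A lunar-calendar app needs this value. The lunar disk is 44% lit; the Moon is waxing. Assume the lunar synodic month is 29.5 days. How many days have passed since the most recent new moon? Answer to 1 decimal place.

6.8 days

Invert f = (1 − cos θ)/2 to get cos θ = 1 − 2(0.44) = 0.120, hence θ₀ = arccos 0.120 = 83.1°.
Before full moon the principal value applies: θ = 83.1°.
Age = 29.5 × 83.1°/360° ≈ 6.81 days.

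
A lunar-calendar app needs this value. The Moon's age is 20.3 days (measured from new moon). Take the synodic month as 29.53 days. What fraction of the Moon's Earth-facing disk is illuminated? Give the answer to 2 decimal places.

0.69

Elongation θ = 360° × 20.3/29.53 ≈ 247.5°.
With cos θ = (-0.383), the lit fraction is (1 − (-0.383))/2 ≈ 0.692.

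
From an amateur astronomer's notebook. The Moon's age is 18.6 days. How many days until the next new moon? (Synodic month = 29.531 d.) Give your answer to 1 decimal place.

The next new moon completes the synodic month: 29.531 − 18.6 = 10.931 days.

10.9 days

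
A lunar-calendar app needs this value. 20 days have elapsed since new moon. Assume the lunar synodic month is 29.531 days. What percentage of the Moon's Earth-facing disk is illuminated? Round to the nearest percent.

Elongation θ = 360° × 20/29.531 ≈ 243.8°.
cos 243.8° = (-0.441), so f = (1 − (-0.441))/2 = 0.721, so 72%.

72%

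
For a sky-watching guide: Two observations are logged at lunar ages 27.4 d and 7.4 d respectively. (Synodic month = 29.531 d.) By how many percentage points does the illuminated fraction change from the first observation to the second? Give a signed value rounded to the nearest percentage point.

θ₁ = 360° × 27.4/29.531 = 334.0°, f₁ = (1 − cos θ₁)/2 = 0.051.
θ₂ = 360° × 7.4/29.531 = 90.2°, f₂ = (1 − cos θ₂)/2 = 0.502.
Change = f₂ − f₁ = +0.451 → +45 percentage points.

+45 percentage points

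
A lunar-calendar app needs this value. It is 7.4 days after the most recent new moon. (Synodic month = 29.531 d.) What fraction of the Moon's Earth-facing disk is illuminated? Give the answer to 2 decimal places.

The Moon has covered 7.4/29.531 of its cycle, so θ ≈ 360° × 7.4/29.531 = 90.2°.
cos 90.2° = (-0.004), so f = (1 − (-0.004))/2 = 0.502.

0.50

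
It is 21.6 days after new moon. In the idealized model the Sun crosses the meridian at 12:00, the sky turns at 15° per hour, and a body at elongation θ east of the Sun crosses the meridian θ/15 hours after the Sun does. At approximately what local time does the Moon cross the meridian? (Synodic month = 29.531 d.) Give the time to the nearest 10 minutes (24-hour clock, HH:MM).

05:30

The Moon has covered 21.6/29.531 of its cycle, so θ ≈ 360° × 21.6/29.531 = 263.3°.
Delay after the Sun = 263.3° / (15°/h) ≈ 17.55 h.
12:00 + 17.554 h ≈ 05:33 → 05:30 to the nearest ten minutes.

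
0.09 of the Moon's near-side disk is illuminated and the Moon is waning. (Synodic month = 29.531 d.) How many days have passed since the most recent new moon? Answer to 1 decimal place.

26.7 days

From f = (1 − cos θ)/2: cos θ = 1 − 2×0.09 = 0.820; arccos → 34.9°.
A waning Moon lies in 180°–360°, so θ = 360° − 34.9° = 325.1°.
That fraction of the synodic month is 325.1/360 × 29.531 d ≈ 26.67 d.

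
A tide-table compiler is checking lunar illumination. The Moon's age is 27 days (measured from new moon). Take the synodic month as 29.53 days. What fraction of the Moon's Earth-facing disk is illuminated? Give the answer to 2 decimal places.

0.07

The Moon has covered 27/29.53 of its cycle, so θ ≈ 360° × 27/29.53 = 329.2°.
cos 329.2° = 0.859, so f = (1 − 0.859)/2 = 0.071.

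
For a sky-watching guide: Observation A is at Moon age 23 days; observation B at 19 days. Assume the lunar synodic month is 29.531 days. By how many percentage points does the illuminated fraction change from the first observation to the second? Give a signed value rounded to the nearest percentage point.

θ₁ = 360° × 23/29.531 = 280.4°, f₁ = (1 − cos θ₁)/2 = 0.410.
θ₂ = 360° × 19/29.531 = 231.6°, f₂ = (1 − cos θ₂)/2 = 0.810.
Change = f₂ − f₁ = +0.401 → +40 percentage points.

+40 pp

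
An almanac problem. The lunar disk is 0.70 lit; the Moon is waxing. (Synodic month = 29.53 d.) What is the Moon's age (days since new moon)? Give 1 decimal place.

9.3 days

From f = (1 − cos θ)/2: cos θ = 1 − 2×0.70 = -0.400; arccos → 113.6°.
Before full moon the principal value applies: θ = 113.6°.
At 360°/29.53 d per day, 113.6° corresponds to 9.32 days.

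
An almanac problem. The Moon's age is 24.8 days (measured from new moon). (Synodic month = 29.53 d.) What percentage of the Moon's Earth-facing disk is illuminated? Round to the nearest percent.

Elongation θ = 360° × 24.8/29.53 ≈ 302.3°.
With cos θ = 0.535, the lit fraction is (1 − 0.535)/2 ≈ 0.233, so 23%.

23%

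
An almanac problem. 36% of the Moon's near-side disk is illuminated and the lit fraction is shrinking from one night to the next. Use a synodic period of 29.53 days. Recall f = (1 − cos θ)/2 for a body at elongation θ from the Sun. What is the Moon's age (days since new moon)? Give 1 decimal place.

cos θ = 1 − 2f = 0.280, giving a principal value of 73.7°.
A waning Moon lies in 180°–360°, so θ = 360° − 73.7° = 286.3°.
That fraction of the synodic month is 286.3/360 × 29.53 d ≈ 23.48 d.

23.5 days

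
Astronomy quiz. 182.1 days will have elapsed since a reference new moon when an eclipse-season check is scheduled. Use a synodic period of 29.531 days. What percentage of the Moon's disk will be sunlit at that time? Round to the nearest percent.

182.1/29.531 = 6.166 lunations, so 6 complete cycles and 4.91 d into the next.
Phase angle: θ = 360°·(4.91 d)/(29.531 d) = 59.9°.
cos 59.9° = 0.501, so f = (1 − 0.501)/2 = 0.249, so 25%.

25%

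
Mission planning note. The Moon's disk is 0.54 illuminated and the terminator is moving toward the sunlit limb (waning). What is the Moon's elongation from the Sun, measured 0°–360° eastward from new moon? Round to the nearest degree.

265°

cos θ = 1 − 2f = -0.080, giving a principal value of 94.6°.
Since the Moon is past full (waning), take the reflex angle: θ = 360° − 94.6° = 265.4°.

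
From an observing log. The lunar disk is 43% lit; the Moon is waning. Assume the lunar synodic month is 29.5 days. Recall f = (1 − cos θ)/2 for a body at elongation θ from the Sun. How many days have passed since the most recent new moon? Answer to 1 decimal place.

From f = (1 − cos θ)/2: cos θ = 1 − 2×0.43 = 0.140; arccos → 82.0°.
Since the Moon is past full (waning), take the reflex angle: θ = 360° − 82.0° = 278.0°.
Age = 29.5 × 278.0°/360° ≈ 22.78 days.

22.8 days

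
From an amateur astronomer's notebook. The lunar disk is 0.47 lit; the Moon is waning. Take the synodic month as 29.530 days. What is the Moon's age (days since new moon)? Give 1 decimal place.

22.4 days

Invert f = (1 − cos θ)/2 to get cos θ = 1 − 2(0.47) = 0.060, hence θ₀ = arccos 0.060 = 86.6°.
A waning Moon lies in 180°–360°, so θ = 360° − 86.6° = 273.4°.
That fraction of the synodic month is 273.4/360 × 29.530 d ≈ 22.43 d.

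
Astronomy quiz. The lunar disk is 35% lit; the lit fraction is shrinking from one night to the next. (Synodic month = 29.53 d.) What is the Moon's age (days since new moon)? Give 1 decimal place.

23.6 days

Invert f = (1 − cos θ)/2 to get cos θ = 1 − 2(0.35) = 0.300, hence θ₀ = arccos 0.300 = 72.5°.
Waning ⇒ past full, so θ = 360° − 72.5° = 287.5°.
That fraction of the synodic month is 287.5/360 × 29.53 d ≈ 23.58 d.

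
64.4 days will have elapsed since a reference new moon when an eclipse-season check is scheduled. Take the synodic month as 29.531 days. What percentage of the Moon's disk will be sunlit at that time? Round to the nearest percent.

29%

64.4 d spans 2 complete synodic months (2 × 29.531 = 59.06 d) plus 5.34 d.
Phase angle: θ = 360°·(5.34 d)/(29.531 d) = 65.1°.
cos 65.1° = 0.421, so f = (1 − 0.421)/2 = 0.289, so 29%.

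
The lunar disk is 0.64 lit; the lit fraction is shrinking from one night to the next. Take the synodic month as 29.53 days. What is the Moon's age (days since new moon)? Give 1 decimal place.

Invert f = (1 − cos θ)/2 to get cos θ = 1 − 2(0.64) = -0.280, hence θ₀ = arccos -0.280 = 106.3°.
Since the Moon is past full (waning), take the reflex angle: θ = 360° − 106.3° = 253.7°.
Age = 29.53 × 253.7°/360° ≈ 20.81 days.

20.8 days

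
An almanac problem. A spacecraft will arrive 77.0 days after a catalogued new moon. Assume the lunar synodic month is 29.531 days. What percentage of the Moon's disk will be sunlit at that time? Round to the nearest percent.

89%

77.0 d spans 2 complete synodic months (2 × 29.531 = 59.06 d) plus 17.94 d.
Phase angle: θ = 360°·(17.94 d)/(29.531 d) = 218.7°.
With cos θ = (-0.781), the lit fraction is (1 − (-0.781))/2 ≈ 0.890, so 89%.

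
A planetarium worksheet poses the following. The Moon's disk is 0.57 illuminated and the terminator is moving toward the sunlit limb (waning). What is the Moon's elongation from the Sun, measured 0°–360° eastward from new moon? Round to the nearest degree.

262°

From f = (1 − cos θ)/2: cos θ = 1 − 2×0.57 = -0.140; arccos → 98.0°.
Waning ⇒ past full, so θ = 360° − 98.0° = 262.0°.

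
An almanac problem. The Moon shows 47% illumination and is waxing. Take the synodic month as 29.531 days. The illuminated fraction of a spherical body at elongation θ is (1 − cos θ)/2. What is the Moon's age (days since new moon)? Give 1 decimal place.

cos θ = 1 − 2f = 0.060, giving a principal value of 86.6°.
The Moon is waxing (0°–180°), so θ = 86.6° directly.
At 360°/29.531 d per day, 86.6° corresponds to 7.10 days.

7.1 days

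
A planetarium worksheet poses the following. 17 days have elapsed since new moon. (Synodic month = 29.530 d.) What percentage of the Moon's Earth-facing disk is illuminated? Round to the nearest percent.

The Moon has covered 17/29.530 of its cycle, so θ ≈ 360° × 17/29.530 = 207.2°.
Illuminated fraction = (1 − cos 207.2°)/2 = (1 − (-0.889))/2 ≈ 0.945, so 94%.

94%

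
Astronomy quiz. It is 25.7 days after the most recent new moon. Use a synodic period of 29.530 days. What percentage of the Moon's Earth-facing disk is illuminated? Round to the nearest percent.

The Moon has covered 25.7/29.530 of its cycle, so θ ≈ 360° × 25.7/29.530 = 313.3°.
cos 313.3° = 0.686, so f = (1 − 0.686)/2 = 0.157, so 16%.

16%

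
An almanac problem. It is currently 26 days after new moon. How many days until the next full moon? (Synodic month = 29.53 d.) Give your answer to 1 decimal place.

18.3 days

Full moon is 0.5 of the way through the cycle: age 0.5 × 29.53 = 14.765 d.
This lunation's full moon (14.765 d) has passed, so add one period: 44.295 − 26 = 18.295 days.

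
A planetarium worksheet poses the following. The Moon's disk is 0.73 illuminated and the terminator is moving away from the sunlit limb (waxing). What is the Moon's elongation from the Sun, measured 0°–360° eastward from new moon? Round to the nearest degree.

cos θ = 1 − 2f = -0.460, giving a principal value of 117.4°.
The Moon is waxing (0°–180°), so θ = 117.4° directly.

117°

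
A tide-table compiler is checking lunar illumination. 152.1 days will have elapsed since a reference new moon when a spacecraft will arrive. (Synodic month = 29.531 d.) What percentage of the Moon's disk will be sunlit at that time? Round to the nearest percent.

Reduce mod P: 152.1 − 5×29.531 = 4.44 d into the current lunation.
Phase angle: θ = 360°·(4.44 d)/(29.531 d) = 54.2°.
With cos θ = 0.585, the lit fraction is (1 − 0.585)/2 ≈ 0.207, so 21%.

21%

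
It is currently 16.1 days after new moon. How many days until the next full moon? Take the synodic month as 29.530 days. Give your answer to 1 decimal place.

Full moon is 0.5 of the way through the cycle: age 0.5 × 29.530 = 14.765 d.
This lunation's full moon (14.765 d) has passed, so add one period: 44.295 − 16.1 = 28.195 days.

28.2 days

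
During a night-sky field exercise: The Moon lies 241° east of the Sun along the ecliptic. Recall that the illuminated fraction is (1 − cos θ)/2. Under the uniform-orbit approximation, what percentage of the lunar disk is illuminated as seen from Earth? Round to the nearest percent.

74%

f = (1 − cos 241°)/2 = (1 − (-0.485))/2 ≈ 0.742, i.e. 74%.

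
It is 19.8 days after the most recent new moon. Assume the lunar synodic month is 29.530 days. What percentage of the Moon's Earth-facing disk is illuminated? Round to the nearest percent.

The Moon has covered 19.8/29.530 of its cycle, so θ ≈ 360° × 19.8/29.530 = 241.4°.
With cos θ = (-0.479), the lit fraction is (1 − (-0.479))/2 ≈ 0.739, so 74%.

74%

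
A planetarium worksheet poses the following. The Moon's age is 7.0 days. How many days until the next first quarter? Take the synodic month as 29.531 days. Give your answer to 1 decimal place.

0.4 days

First quarter is 0.25 of the way through the cycle: age 0.25 × 29.531 = 7.383 d.
That is 7.383 − 7.0 = 0.383 days ahead.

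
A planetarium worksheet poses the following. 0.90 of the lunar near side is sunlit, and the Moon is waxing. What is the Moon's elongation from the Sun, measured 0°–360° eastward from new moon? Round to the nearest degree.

cos θ = 1 − 2f = -0.800, giving a principal value of 143.1°.
Waxing ⇒ before full, so θ = 143.1°.

143°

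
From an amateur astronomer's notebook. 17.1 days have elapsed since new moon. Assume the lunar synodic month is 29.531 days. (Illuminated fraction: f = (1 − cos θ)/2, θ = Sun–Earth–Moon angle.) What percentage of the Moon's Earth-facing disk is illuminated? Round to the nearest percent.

94%

Elongation θ = 360° × 17.1/29.531 ≈ 208.5°.
cos 208.5° = (-0.879), so f = (1 − (-0.879))/2 = 0.940, so 94%.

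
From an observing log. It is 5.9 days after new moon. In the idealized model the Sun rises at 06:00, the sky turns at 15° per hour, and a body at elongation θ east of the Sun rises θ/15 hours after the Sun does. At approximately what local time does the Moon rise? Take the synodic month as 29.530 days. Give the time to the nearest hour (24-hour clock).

The Moon has covered 5.9/29.530 of its cycle, so θ ≈ 360° × 5.9/29.530 = 71.9°.
The Moon trails the Sun by θ/15 = 71.9/15 ≈ 4.80 hours.
06:00 + 4.80 h ≈ 10:48 → 11:00 to the nearest hour.

11:00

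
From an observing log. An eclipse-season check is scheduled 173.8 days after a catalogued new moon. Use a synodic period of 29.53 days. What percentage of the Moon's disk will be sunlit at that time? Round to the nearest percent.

173.8/29.53 = 5.886 lunations, so 5 complete cycles and 26.15 d into the next.
Elongation θ = 360° × 26.15/29.53 ≈ 318.8°.
cos 318.8° = 0.752, so f = (1 − 0.752)/2 = 0.124, so 12%.

12%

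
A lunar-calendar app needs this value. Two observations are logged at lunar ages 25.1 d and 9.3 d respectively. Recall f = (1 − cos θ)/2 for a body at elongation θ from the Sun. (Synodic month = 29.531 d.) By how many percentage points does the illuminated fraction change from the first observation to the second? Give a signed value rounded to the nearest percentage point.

First observation: θ = 360°·25.1/29.531 = 306.0°, so f = 0.206.
Second observation: θ = 113.4°, f = 0.698.
Δf = 0.698 − 0.206 = +0.492, i.e. +49 pp.

+49 percentage points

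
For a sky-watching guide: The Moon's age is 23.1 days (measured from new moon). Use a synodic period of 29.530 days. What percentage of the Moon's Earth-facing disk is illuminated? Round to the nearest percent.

The Moon has covered 23.1/29.530 of its cycle, so θ ≈ 360° × 23.1/29.530 = 281.6°.
With cos θ = 0.201, the lit fraction is (1 − 0.201)/2 ≈ 0.399, so 40%.

40%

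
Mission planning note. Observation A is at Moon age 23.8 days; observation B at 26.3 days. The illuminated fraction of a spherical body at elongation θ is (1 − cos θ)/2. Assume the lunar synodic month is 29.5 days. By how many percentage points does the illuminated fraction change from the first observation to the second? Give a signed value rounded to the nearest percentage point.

-21 percentage points

First observation: θ = 360°·23.8/29.5 = 290.4°, so f = 0.325.
Second observation: θ = 320.9°, f = 0.112.
Δf = 0.112 − 0.325 = -0.214, i.e. -21 pp.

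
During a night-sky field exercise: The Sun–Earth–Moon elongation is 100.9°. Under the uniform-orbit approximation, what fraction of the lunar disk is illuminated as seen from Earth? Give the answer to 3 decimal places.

f = (1 − cos 100.9°)/2 = (1 − (-0.189))/2 ≈ 0.595.

0.595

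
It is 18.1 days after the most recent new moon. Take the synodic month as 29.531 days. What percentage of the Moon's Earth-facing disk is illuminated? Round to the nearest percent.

Elongation θ = 360° × 18.1/29.531 ≈ 220.6°.
With cos θ = (-0.759), the lit fraction is (1 − (-0.759))/2 ≈ 0.879, so 88%.

88%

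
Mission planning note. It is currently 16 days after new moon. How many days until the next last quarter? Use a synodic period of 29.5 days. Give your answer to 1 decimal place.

6.1 days

Last quarter occurs at elongation 270°, i.e. at age 29.5 × 270/360 = 22.125 d.
So 6.125 days remain (22.125 − 16).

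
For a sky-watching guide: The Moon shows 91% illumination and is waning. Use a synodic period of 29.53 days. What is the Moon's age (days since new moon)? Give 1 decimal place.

17.6 days

cos θ = 1 − 2f = -0.820, giving a principal value of 145.1°.
Waning ⇒ past full, so θ = 360° − 145.1° = 214.9°.
That fraction of the synodic month is 214.9/360 × 29.53 d ≈ 17.63 d.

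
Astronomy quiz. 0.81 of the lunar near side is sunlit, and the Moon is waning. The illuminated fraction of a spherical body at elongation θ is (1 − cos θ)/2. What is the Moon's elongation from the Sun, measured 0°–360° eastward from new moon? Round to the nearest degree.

From f = (1 − cos θ)/2: cos θ = 1 − 2×0.81 = -0.620; arccos → 128.3°.
Waning ⇒ past full, so θ = 360° − 128.3° = 231.7°.

232°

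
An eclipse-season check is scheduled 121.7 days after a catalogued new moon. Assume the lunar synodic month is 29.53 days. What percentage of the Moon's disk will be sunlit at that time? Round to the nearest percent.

14%

Reduce mod P: 121.7 − 4×29.53 = 3.58 d into the current lunation.
Phase angle: θ = 360°·(3.58 d)/(29.53 d) = 43.6°.
With cos θ = 0.724, the lit fraction is (1 − 0.724)/2 ≈ 0.138, so 14%.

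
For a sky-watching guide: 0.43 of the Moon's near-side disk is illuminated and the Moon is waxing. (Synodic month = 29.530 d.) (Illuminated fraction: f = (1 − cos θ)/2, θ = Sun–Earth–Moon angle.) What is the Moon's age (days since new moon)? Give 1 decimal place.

cos θ = 1 − 2f = 0.140, giving a principal value of 82.0°.
Waxing ⇒ before full, so θ = 82.0°.
At 360°/29.530 d per day, 82.0° corresponds to 6.72 days.

6.7 days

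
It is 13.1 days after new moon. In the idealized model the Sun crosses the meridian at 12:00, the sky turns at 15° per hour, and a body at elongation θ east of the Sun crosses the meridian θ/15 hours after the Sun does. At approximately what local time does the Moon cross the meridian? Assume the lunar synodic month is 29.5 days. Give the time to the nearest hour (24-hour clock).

23:00

The Moon has covered 13.1/29.5 of its cycle, so θ ≈ 360° × 13.1/29.5 = 159.9°.
The Moon trails the Sun by θ/15 = 159.9/15 ≈ 10.66 hours.
12:00 + 10.66 h ≈ 22:39 → 23:00 to the nearest hour.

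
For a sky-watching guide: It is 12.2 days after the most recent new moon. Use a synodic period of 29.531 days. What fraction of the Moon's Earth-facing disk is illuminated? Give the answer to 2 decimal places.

0.93

Elongation θ = 360° × 12.2/29.531 ≈ 148.7°.
Illuminated fraction = (1 − cos 148.7°)/2 = (1 − (-0.855))/2 ≈ 0.927.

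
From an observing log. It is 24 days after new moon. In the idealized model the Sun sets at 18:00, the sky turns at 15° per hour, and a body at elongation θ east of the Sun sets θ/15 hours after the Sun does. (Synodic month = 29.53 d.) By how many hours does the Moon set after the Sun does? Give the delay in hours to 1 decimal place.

19.5 h

Phase angle: θ = 360°·(24 d)/(29.53 d) = 292.6°.
Delay after the Sun = 292.6° / (15°/h) ≈ 19.51 h.
So the Moon sets 19.51 h after the Sun.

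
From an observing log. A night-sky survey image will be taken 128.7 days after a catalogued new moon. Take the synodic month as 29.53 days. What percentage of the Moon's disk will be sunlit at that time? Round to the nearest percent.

81%

128.7/29.53 = 4.358 lunations, so 4 complete cycles and 10.58 d into the next.
Elongation θ = 360° × 10.58/29.53 ≈ 129.0°.
cos 129.0° = (-0.629), so f = (1 − (-0.629))/2 = 0.815, so 81%.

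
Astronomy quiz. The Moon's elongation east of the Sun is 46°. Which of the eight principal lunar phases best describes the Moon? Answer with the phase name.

waxing crescent

46° lies in the waxing crescent sector of the 8-phase cycle.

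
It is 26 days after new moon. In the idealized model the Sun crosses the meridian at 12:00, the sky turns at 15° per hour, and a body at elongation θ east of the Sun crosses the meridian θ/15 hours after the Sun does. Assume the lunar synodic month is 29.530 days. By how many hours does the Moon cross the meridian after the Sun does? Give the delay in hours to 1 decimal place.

21.1 h

Phase angle: θ = 360°·(26 d)/(29.530 d) = 317.0°.
At 15° of sky rotation per hour, 317.0° corresponds to a 21.13 h lag.
So the Moon crosses the meridian 21.13 h after the Sun.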